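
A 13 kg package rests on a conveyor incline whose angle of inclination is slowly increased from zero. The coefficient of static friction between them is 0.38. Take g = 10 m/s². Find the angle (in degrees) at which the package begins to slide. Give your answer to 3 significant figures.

At the threshold of sliding, static friction is at its maximum μ_s N and exactly balances the weight component along the incline: mg sin θ = μ_s mg cos θ.
Hence tan θ = μ_s = 0.38, so θ = arctan(0.38) = 20.8068°.

20.8°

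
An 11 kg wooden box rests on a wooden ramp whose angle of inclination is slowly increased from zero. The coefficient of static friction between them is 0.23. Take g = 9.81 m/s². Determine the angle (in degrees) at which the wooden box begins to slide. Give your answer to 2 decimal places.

At the threshold of sliding, static friction is at its maximum μ_s N and exactly balances the weight component along the incline: mg sin θ = μ_s mg cos θ.
Hence tan θ = μ_s = 0.23, so θ = arctan(0.23) = 12.9528°.

12.95°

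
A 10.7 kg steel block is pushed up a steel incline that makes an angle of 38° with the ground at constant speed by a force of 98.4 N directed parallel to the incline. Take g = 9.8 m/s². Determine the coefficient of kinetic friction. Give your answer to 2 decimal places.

At constant speed ΣF = 0 along the incline. The applied 98.4 N acts up the slope; the weight component mg sin 38° = 64.558 N and kinetic friction μN both act down the slope.
So 98.4 = 64.558 + μ × 82.631, giving μ = (98.4 − 64.558) / 82.631 = 0.4096.

0.41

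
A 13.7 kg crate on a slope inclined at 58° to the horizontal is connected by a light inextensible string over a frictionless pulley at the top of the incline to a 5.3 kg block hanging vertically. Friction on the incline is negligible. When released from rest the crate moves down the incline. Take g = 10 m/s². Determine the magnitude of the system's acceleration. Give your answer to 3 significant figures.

3.33 m/s²

For the crate on the incline: the weight component along the slope is m₁g sin 58° = 13.7 × 10 × 0.8480 = 116.176 N and the normal force is N = m₁g cos 58° = 72.599 N.
Newton's second law for the crate (down-slope positive): 116.176 − T = 13.7 a. For the hanging block (upward positive): T − 5.3 × 10 = 5.3 a.
Adding the two equations eliminates T: 63.176 = 19 a, so a = 3.3251 m/s².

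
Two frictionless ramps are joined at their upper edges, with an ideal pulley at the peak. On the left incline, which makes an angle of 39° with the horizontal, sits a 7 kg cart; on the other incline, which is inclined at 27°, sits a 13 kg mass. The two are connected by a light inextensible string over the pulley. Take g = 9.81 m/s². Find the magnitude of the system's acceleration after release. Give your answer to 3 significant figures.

0.734 m/s²

Resolve each weight along its own incline: the 7 kg mass has component 7 × 9.81 × sin 39° = 43.215 N down its slope, and the 13 kg mass has 13 × 9.81 × sin 27° = 57.897 N down its slope.
The 13 kg side's 57.897 N exceeds the other side's 43.215 N, so that mass slides down and the 7 kg mass slides up. Taking that direction as positive, Newton's second law for the whole system gives 57.897 − 43.215 = (7 + 13) a, so a = 14.682 / 20 = 0.7341 m/s².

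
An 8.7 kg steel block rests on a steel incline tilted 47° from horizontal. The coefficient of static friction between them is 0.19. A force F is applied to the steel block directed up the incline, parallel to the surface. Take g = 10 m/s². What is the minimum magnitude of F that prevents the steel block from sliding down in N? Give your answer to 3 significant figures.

The normal force is N = mg cos 47° = 59.334 N. With F at its minimum the steel block is on the verge of sliding down, so static friction is at its maximum μ_s N = 0.19 × 59.334 = 11.273 N and acts up the slope.
Equilibrium along the incline: F + μ_s N = mg sin 47°, so F = 63.628 − 11.273 = 52.355 N.

52.4 N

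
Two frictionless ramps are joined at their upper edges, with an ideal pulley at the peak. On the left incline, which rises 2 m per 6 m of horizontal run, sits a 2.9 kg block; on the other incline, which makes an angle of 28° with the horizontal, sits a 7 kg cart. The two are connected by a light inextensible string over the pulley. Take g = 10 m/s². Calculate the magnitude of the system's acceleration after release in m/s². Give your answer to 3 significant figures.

Resolve each weight along its own incline: the 2.9 kg mass has component 2.9 × 10 × sin 18.43° = 9.171 N down its slope, and the 7 kg mass has 7 × 10 × sin 28° = 32.863 N down its slope.
The 7 kg side's 32.863 N exceeds the other side's 9.171 N, so that mass slides down and the 2.9 kg mass slides up. Taking that direction as positive, Newton's second law for the whole system gives 32.863 − 9.171 = (2.9 + 7) a, so a = 23.692 / 9.9 = 2.3931 m/s².

2.39 m/s²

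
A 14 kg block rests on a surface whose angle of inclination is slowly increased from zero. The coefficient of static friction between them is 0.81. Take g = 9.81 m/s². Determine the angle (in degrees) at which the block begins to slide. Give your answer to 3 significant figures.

39.0°

At the threshold of sliding, static friction is at its maximum μ_s N and exactly balances the weight component along the incline: mg sin θ = μ_s mg cos θ.
Hence tan θ = μ_s = 0.81, so θ = arctan(0.81) = 39.0075°.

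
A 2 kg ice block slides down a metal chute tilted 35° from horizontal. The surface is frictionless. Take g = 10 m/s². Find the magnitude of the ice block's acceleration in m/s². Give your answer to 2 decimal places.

5.74 m/s²

Resolving the weight along the incline: the component pulling the ice block down the slope is mg sin 35° = 2 × 10 × 0.5736 = 11.472 N, and the normal force is N = mg cos 35° = 2 × 10 × 0.8192 = 16.384 N.
With no friction the net force along the incline is 11.472 N, so a = g sin 35° = 11.472 / 2 = 5.7360 m/s².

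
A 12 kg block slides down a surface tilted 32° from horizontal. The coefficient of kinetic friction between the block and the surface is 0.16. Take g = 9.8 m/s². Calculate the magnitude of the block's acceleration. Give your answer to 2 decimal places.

3.86 m/s²

Resolving the weight along the incline: the component pulling the block down the slope is mg sin 32° = 12 × 9.8 × 0.5299 = 62.316 N, and the normal force is N = mg cos 32° = 12 × 9.8 × 0.8480 = 99.725 N.
Kinetic friction acts up the slope with magnitude f = μN = 0.16 × 99.725 = 15.956 N.
Net force along the incline is 62.316 − 15.956 = 46.360 N, so a = 46.360 / 12 = 3.8633 m/s².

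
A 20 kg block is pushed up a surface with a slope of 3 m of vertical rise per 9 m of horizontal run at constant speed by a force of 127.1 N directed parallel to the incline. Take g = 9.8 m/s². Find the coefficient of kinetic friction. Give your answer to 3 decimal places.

0.350

At constant speed ΣF = 0 along the incline. The applied 127.1 N acts up the slope; the weight component mg sin 18.43° = 61.981 N and kinetic friction μN both act down the slope.
So 127.1 = 61.981 + μ × 185.942, giving μ = (127.1 − 61.981) / 185.942 = 0.3502.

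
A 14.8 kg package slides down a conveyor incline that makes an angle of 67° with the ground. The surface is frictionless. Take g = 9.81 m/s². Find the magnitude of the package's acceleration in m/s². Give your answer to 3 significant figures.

Resolving the weight along the incline: the component pulling the package down the slope is mg sin 67° = 14.8 × 9.81 × 0.9205 = 133.646 N, and the normal force is N = mg cos 67° = 14.8 × 9.81 × 0.3907 = 56.725 N.
With no friction the net force along the incline is 133.646 N, so a = g sin 67° = 133.646 / 14.8 = 9.0301 m/s².

9.03 m/s²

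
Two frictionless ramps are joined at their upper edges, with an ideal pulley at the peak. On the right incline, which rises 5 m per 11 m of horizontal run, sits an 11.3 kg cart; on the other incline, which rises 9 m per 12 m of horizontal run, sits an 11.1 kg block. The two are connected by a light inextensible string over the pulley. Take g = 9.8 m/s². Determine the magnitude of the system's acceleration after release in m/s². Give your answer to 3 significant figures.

0.868 m/s²

Resolve each weight along its own incline: the 11.3 kg mass has component 11.3 × 9.8 × sin 24.44° = 45.825 N down its slope, and the 11.1 kg mass has 11.1 × 9.8 × sin 36.87° = 65.268 N down its slope.
The 11.1 kg side's 65.268 N exceeds the other side's 45.825 N, so that mass slides down and the 11.3 kg mass slides up. Taking that direction as positive, Newton's second law for the whole system gives 65.268 − 45.825 = (11.3 + 11.1) a, so a = 19.443 / 22.4 = 0.8680 m/s².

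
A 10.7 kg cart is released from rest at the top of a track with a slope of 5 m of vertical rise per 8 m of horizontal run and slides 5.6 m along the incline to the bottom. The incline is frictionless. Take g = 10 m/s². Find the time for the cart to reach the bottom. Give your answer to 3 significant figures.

1.45 s

The weight component along the incline is mg sin 32.01° = 56.710 N and the normal force is N = mg cos 32.01° = 90.736 N.
With no friction, a = g sin 32.01° = 5.3000 m/s².
Starting from rest, L = ½at², so t = √(2L/a) = √(2 × 5.6 / 5.3000) = 1.4537 s.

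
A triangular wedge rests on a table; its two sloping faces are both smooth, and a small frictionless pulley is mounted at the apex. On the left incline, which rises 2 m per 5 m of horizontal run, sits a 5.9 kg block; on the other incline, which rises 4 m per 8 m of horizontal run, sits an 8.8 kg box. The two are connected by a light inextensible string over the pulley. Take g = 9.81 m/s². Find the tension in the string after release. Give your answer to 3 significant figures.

Resolve each weight along its own incline: the 5.9 kg mass has component 5.9 × 9.81 × sin 21.80° = 21.496 N down its slope, and the 8.8 kg mass has 8.8 × 9.81 × sin 26.57° = 38.607 N down its slope.
The 8.8 kg side's 38.607 N exceeds the other side's 21.496 N, so that mass slides down and the 5.9 kg mass slides up. Taking that direction as positive, Newton's second law for the whole system gives 38.607 − 21.496 = (5.9 + 8.8) a, so a = 17.111 / 14.7 = 1.1640 m/s².
For the 5.9 kg mass (up-slope positive): T − 21.496 = 5.9 × 1.1640, so T = 28.364 N.

28.4 N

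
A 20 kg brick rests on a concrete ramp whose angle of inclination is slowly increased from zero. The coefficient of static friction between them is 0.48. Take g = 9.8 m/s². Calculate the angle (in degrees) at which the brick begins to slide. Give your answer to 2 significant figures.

26°

At the threshold of sliding, static friction is at its maximum μ_s N and exactly balances the weight component along the incline: mg sin θ = μ_s mg cos θ.
Hence tan θ = μ_s = 0.48, so θ = arctan(0.48) = 25.6410°.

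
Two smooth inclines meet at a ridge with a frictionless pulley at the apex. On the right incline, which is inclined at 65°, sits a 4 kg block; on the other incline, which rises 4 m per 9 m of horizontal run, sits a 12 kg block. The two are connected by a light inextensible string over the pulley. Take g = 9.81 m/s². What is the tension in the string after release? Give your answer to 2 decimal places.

Resolve each weight along its own incline: the 4 kg mass has component 4 × 9.81 × sin 65° = 35.564 N down its slope, and the 12 kg mass has 12 × 9.81 × sin 23.96° = 47.811 N down its slope.
The 12 kg side's 47.811 N exceeds the other side's 35.564 N, so that mass slides down and the 4 kg mass slides up. Taking that direction as positive, Newton's second law for the whole system gives 47.811 − 35.564 = (4 + 12) a, so a = 12.247 / 16 = 0.7654 m/s².
For the 4 kg mass (up-slope positive): T − 35.564 = 4 × 0.7654, so T = 38.626 N.

38.63 N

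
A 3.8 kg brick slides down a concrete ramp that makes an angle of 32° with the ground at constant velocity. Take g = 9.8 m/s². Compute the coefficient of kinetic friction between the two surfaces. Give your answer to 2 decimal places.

At constant velocity the net force along the incline is zero: mg sin 32° = μ mg cos 32°.
So μ = tan 32° = 0.5299 / 0.8480 = 0.6249.

0.62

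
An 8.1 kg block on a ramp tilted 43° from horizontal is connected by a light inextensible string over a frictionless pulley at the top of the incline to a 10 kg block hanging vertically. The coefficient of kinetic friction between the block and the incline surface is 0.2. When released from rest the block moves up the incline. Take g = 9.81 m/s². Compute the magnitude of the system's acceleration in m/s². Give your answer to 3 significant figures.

For the block on the incline: the weight component along the slope is m₁g sin 43° = 8.1 × 9.81 × 0.6820 = 54.192 N and the normal force is N = m₁g cos 43° = 58.114 N.
Kinetic friction opposes the block's motion up the incline: f = μN = 0.2 × 58.114 = 11.623 N acting down the slope.
Newton's second law for the block (up-slope positive): T − 54.192 − 11.623 = 8.1 a. For the hanging block (downward positive): 10 × 9.81 − T = 10 a.
Adding the two equations eliminates T: 32.285 = 18.1 a, so a = 1.7837 m/s².

1.78 m/s²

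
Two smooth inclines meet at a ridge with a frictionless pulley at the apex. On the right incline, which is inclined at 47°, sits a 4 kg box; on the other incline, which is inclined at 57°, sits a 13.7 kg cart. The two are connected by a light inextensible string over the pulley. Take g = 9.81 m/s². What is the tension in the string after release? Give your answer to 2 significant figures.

48 N

Resolve each weight along its own incline: the 4 kg mass has component 4 × 9.81 × sin 47° = 28.698 N down its slope, and the 13.7 kg mass has 13.7 × 9.81 × sin 57° = 112.715 N down its slope.
The 13.7 kg side's 112.715 N exceeds the other side's 28.698 N, so that mass slides down and the 4 kg mass slides up. Taking that direction as positive, Newton's second law for the whole system gives 112.715 − 28.698 = (4 + 13.7) a, so a = 84.017 / 17.7 = 4.7467 m/s².
For the 4 kg mass (up-slope positive): T − 28.698 = 4 × 4.7467, so T = 47.685 N.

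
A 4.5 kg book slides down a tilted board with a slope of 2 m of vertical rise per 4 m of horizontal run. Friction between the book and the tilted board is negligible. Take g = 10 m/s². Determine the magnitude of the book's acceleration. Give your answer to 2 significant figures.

4.5 m/s²

Resolving the weight along the incline: the component pulling the book down the slope is mg sin 26.57° = 4.5 × 10 × 0.4472 = 20.124 N, and the normal force is N = mg cos 26.57° = 4.5 × 10 × 0.8944 = 40.248 N.
With no friction the net force along the incline is 20.124 N, so a = g sin 26.57° = 20.124 / 4.5 = 4.4720 m/s².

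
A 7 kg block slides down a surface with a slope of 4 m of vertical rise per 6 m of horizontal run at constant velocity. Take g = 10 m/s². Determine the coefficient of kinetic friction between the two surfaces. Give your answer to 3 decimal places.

At constant velocity the net force along the incline is zero: mg sin 33.69° = μ mg cos 33.69°.
So μ = tan 33.69° = 0.5547 / 0.8321 = 0.6666.

0.667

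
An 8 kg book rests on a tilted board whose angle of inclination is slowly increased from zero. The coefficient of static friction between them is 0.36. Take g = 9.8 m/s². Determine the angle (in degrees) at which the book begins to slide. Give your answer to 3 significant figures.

At the threshold of sliding, static friction is at its maximum μ_s N and exactly balances the weight component along the incline: mg sin θ = μ_s mg cos θ.
Hence tan θ = μ_s = 0.36, so θ = arctan(0.36) = 19.7989°.

19.8°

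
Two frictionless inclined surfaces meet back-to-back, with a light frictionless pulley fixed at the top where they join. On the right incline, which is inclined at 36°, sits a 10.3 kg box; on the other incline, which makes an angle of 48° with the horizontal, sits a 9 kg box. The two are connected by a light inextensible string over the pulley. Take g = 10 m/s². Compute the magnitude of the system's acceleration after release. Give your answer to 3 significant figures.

Resolve each weight along its own incline: the 10.3 kg mass has component 10.3 × 10 × sin 36° = 60.542 N down its slope, and the 9 kg mass has 9 × 10 × sin 48° = 66.883 N down its slope.
The 9 kg side's 66.883 N exceeds the other side's 60.542 N, so that mass slides down and the 10.3 kg mass slides up. Taking that direction as positive, Newton's second law for the whole system gives 66.883 − 60.542 = (10.3 + 9) a, so a = 6.341 / 19.3 = 0.3285 m/s².

0.329 m/s²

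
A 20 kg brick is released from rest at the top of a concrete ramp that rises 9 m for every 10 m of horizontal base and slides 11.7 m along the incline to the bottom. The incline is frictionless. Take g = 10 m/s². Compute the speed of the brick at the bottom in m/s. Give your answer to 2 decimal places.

The weight component along the incline is mg sin 41.99° = 133.793 N and the normal force is N = mg cos 41.99° = 148.659 N.
With no friction, a = g sin 41.99° = 6.6896 m/s².
Starting from rest over a distance of 11.7 m, v² = 2aL = 2 × 6.6896 × 11.7 = 156.5366, so v = 12.5115 m/s.

12.51 m/s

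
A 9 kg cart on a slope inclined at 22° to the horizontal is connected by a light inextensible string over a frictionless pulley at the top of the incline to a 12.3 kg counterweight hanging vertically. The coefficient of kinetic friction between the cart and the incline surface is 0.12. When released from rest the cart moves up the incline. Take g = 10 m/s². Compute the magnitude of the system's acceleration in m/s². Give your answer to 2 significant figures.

For the cart on the incline: the weight component along the slope is m₁g sin 22° = 9 × 10 × 0.3746 = 33.714 N and the normal force is N = m₁g cos 22° = 83.447 N.
Kinetic friction opposes the cart's motion up the incline: f = μN = 0.12 × 83.447 = 10.014 N acting down the slope.
Newton's second law for the cart (up-slope positive): T − 33.714 − 10.014 = 9 a. For the hanging counterweight (downward positive): 12.3 × 10 − T = 12.3 a.
Adding the two equations eliminates T: 79.272 = 21.3 a, so a = 3.7217 m/s².

3.7 m/s²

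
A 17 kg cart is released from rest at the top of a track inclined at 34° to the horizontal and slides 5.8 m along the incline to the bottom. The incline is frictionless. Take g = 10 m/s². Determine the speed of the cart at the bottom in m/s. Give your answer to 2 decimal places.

8.05 m/s

The weight component along the incline is mg sin 34° = 95.063 N and the normal force is N = mg cos 34° = 140.936 N.
With no friction, a = g sin 34° = 5.5919 m/s².
Starting from rest over a distance of 5.8 m, v² = 2aL = 2 × 5.5919 × 5.8 = 64.8660, so v = 8.0539 m/s.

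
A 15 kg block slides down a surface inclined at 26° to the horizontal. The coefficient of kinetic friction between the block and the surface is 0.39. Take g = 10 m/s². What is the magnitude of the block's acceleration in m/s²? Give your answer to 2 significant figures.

0.88 m/s²

Resolving the weight along the incline: the component pulling the block down the slope is mg sin 26° = 15 × 10 × 0.4384 = 65.760 N, and the normal force is N = mg cos 26° = 15 × 10 × 0.8988 = 134.820 N.
Kinetic friction acts up the slope with magnitude f = μN = 0.39 × 134.820 = 52.580 N.
Net force along the incline is 65.760 − 52.580 = 13.180 N, so a = 13.180 / 15 = 0.8787 m/s².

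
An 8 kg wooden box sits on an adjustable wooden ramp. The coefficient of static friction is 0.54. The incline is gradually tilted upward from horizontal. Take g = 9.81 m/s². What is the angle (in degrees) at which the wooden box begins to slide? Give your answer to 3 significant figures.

28.4°

At the threshold of sliding, static friction is at its maximum μ_s N and exactly balances the weight component along the incline: mg sin θ = μ_s mg cos θ.
Hence tan θ = μ_s = 0.54, so θ = arctan(0.54) = 28.3690°.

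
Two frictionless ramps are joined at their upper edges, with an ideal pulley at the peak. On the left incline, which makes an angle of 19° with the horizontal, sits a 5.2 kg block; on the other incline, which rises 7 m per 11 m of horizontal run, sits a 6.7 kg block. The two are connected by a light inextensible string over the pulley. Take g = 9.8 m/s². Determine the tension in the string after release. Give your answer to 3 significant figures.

24.7 N

Resolve each weight along its own incline: the 5.2 kg mass has component 5.2 × 9.8 × sin 19° = 16.591 N down its slope, and the 6.7 kg mass has 6.7 × 9.8 × sin 32.47° = 35.251 N down its slope.
The 6.7 kg side's 35.251 N exceeds the other side's 16.591 N, so that mass slides down and the 5.2 kg mass slides up. Taking that direction as positive, Newton's second law for the whole system gives 35.251 − 16.591 = (5.2 + 6.7) a, so a = 18.660 / 11.9 = 1.5681 m/s².
For the 5.2 kg mass (up-slope positive): T − 16.591 = 5.2 × 1.5681, so T = 24.745 N.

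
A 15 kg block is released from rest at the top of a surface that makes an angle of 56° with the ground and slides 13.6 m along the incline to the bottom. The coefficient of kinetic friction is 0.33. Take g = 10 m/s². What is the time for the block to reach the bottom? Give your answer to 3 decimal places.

2.054 s

The weight component along the incline is mg sin 56° = 124.356 N and the normal force is N = mg cos 56° = 83.879 N.
Friction up the slope is f = μN = 0.33 × 83.879 = 27.680 N, so the net downslope force is 124.356 − 27.680 = 96.676 N and a = 96.676 / 15 = 6.4451 m/s².
Starting from rest, L = ½at², so t = √(2L/a) = √(2 × 13.6 / 6.4451) = 2.0543 s.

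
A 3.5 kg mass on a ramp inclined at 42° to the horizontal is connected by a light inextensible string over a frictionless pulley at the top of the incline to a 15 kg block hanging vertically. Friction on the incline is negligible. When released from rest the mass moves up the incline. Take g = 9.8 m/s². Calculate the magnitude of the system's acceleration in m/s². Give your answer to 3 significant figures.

6.71 m/s²

For the mass on the incline: the weight component along the slope is m₁g sin 42° = 3.5 × 9.8 × 0.6691 = 22.950 N and the normal force is N = m₁g cos 42° = 25.490 N.
Newton's second law for the mass (up-slope positive): T − 22.950 = 3.5 a. For the hanging block (downward positive): 15 × 9.8 − T = 15 a.
Adding the two equations eliminates T: 124.050 = 18.5 a, so a = 6.7054 m/s².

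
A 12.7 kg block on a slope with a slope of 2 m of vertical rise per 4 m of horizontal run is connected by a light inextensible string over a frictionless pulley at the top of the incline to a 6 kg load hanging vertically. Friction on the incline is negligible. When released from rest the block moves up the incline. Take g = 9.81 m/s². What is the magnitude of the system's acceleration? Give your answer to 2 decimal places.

For the block on the incline: the weight component along the slope is m₁g sin 26.57° = 12.7 × 9.81 × 0.4472 = 55.715 N and the normal force is N = m₁g cos 26.57° = 111.434 N.
Newton's second law for the block (up-slope positive): T − 55.715 = 12.7 a. For the hanging load (downward positive): 6 × 9.81 − T = 6 a.
Adding the two equations eliminates T: 3.145 = 18.7 a, so a = 0.1682 m/s².

0.17 m/s²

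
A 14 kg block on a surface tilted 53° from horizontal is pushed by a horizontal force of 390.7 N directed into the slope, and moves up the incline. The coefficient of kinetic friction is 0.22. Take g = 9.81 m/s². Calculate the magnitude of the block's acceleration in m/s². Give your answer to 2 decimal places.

2.76 m/s²

The horizontal push has components F cos 53° = 390.7 × 0.6018 = 235.123 N up the incline and F sin 53° = 390.7 × 0.7986 = 312.013 N pressing into the surface.
The normal force is therefore N = mg cos 53° + F sin 53° = 82.651 + 312.013 = 394.664 N, and kinetic friction down the slope is μN = 0.22 × 394.664 = 86.826 N.
Along the incline: F cos 53° − mg sin 53° − μN = ma, so 235.123 − 109.680 − 86.826 = 14 a, giving a = 2.7584 m/s².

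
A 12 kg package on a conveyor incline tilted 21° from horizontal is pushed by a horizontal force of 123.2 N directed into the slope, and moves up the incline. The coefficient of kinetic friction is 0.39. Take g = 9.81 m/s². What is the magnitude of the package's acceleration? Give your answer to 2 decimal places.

1.06 m/s²

The horizontal push has components F cos 21° = 123.2 × 0.9336 = 115.020 N up the incline and F sin 21° = 123.2 × 0.3584 = 44.155 N pressing into the surface.
The normal force is therefore N = mg cos 21° + F sin 21° = 109.903 + 44.155 = 154.058 N, and kinetic friction down the slope is μN = 0.39 × 154.058 = 60.083 N.
Along the incline: F cos 21° − mg sin 21° − μN = ma, so 115.020 − 42.191 − 60.083 = 12 a, giving a = 1.0622 m/s².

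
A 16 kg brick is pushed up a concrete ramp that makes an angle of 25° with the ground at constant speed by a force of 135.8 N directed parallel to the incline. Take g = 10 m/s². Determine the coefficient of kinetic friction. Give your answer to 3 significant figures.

0.470

At constant speed ΣF = 0 along the incline. The applied 135.8 N acts up the slope; the weight component mg sin 25° = 67.619 N and kinetic friction μN both act down the slope.
So 135.8 = 67.619 + μ × 145.009, giving μ = (135.8 − 67.619) / 145.009 = 0.4702.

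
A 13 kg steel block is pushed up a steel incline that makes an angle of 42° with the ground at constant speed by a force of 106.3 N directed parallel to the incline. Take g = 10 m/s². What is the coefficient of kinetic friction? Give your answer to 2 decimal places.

0.20

At constant speed ΣF = 0 along the incline. The applied 106.3 N acts up the slope; the weight component mg sin 42° = 86.987 N and kinetic friction μN both act down the slope.
So 106.3 = 86.987 + μ × 96.609, giving μ = (106.3 − 86.987) / 96.609 = 0.1999.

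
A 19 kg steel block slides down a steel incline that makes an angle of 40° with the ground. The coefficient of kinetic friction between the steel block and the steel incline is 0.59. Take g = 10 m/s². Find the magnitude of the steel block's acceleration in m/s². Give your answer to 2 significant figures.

Resolving the weight along the incline: the component pulling the steel block down the slope is mg sin 40° = 19 × 10 × 0.6428 = 122.132 N, and the normal force is N = mg cos 40° = 19 × 10 × 0.7660 = 145.540 N.
Kinetic friction acts up the slope with magnitude f = μN = 0.59 × 145.540 = 85.869 N.
Net force along the incline is 122.132 − 85.869 = 36.263 N, so a = 36.263 / 19 = 1.9086 m/s².

1.9 m/s²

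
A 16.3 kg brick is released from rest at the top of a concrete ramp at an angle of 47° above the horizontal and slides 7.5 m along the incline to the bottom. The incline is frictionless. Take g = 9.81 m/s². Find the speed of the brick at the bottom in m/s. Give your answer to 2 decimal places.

10.37 m/s

The weight component along the incline is mg sin 47° = 116.946 N and the normal force is N = mg cos 47° = 109.054 N.
With no friction, a = g sin 47° = 7.1746 m/s².
Starting from rest over a distance of 7.5 m, v² = 2aL = 2 × 7.1746 × 7.5 = 107.6190, so v = 10.3740 m/s.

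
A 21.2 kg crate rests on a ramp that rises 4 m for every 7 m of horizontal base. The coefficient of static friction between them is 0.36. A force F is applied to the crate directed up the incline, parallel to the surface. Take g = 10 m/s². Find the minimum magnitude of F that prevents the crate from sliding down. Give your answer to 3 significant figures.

The normal force is N = mg cos 29.74° = 184.068 N. With F at its minimum the crate is on the verge of sliding down, so static friction is at its maximum μ_s N = 0.36 × 184.068 = 66.264 N and acts up the slope.
Equilibrium along the incline: F + μ_s N = mg sin 29.74°, so F = 105.181 − 66.264 = 38.917 N.

38.9 N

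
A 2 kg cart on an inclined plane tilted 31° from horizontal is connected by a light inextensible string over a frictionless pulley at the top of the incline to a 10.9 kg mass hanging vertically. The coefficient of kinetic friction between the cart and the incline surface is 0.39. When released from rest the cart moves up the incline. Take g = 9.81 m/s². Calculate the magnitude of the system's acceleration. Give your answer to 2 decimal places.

7.00 m/s²

For the cart on the incline: the weight component along the slope is m₁g sin 31° = 2 × 9.81 × 0.5150 = 10.104 N and the normal force is N = m₁g cos 31° = 16.818 N.
Kinetic friction opposes the cart's motion up the incline: f = μN = 0.39 × 16.818 = 6.559 N acting down the slope.
Newton's second law for the cart (up-slope positive): T − 10.104 − 6.559 = 2 a. For the hanging mass (downward positive): 10.9 × 9.81 − T = 10.9 a.
Adding the two equations eliminates T: 90.266 = 12.9 a, so a = 6.9974 m/s².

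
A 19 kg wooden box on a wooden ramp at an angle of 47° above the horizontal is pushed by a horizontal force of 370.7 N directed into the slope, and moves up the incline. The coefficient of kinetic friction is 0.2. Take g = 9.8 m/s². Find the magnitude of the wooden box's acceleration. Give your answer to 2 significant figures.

1.9 m/s²

The horizontal push has components F cos 47° = 370.7 × 0.6820 = 252.817 N up the incline and F sin 47° = 370.7 × 0.7314 = 271.130 N pressing into the surface.
The normal force is therefore N = mg cos 47° + F sin 47° = 126.988 + 271.130 = 398.118 N, and kinetic friction down the slope is μN = 0.2 × 398.118 = 79.624 N.
Along the incline: F cos 47° − mg sin 47° − μN = ma, so 252.817 − 136.187 − 79.624 = 19 a, giving a = 1.9477 m/s².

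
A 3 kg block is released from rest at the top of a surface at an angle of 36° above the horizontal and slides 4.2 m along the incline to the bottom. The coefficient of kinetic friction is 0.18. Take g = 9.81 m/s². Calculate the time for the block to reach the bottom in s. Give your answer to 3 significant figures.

The weight component along the incline is mg sin 36° = 17.299 N and the normal force is N = mg cos 36° = 23.809 N.
Friction up the slope is f = μN = 0.18 × 23.809 = 4.286 N, so the net downslope force is 17.299 − 4.286 = 13.013 N and a = 13.013 / 3 = 4.3377 m/s².
Starting from rest, L = ½at², so t = √(2L/a) = √(2 × 4.2 / 4.3377) = 1.3916 s.

1.39 s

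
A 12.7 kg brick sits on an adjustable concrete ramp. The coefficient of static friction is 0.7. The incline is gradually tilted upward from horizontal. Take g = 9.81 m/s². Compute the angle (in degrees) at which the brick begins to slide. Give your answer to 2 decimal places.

34.99°

At the threshold of sliding, static friction is at its maximum μ_s N and exactly balances the weight component along the incline: mg sin θ = μ_s mg cos θ.
Hence tan θ = μ_s = 0.7, so θ = arctan(0.7) = 34.9920°.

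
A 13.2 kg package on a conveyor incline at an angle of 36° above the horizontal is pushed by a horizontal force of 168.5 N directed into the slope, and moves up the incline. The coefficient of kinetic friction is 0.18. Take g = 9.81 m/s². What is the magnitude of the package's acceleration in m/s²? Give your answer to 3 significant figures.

The horizontal push has components F cos 36° = 168.5 × 0.8090 = 136.317 N up the incline and F sin 36° = 168.5 × 0.5878 = 99.044 N pressing into the surface.
The normal force is therefore N = mg cos 36° + F sin 36° = 104.759 + 99.044 = 203.803 N, and kinetic friction down the slope is μN = 0.18 × 203.803 = 36.685 N.
Along the incline: F cos 36° − mg sin 36° − μN = ma, so 136.317 − 76.115 − 36.685 = 13.2 a, giving a = 1.7816 m/s².

1.78 m/s²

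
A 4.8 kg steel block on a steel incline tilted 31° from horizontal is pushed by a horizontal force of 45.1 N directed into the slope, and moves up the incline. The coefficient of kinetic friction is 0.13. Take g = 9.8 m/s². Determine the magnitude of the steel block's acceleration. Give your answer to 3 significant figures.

1.29 m/s²

The horizontal push has components F cos 31° = 45.1 × 0.8572 = 38.660 N up the incline and F sin 31° = 45.1 × 0.5150 = 23.227 N pressing into the surface.
The normal force is therefore N = mg cos 31° + F sin 31° = 40.323 + 23.227 = 63.550 N, and kinetic friction down the slope is μN = 0.13 × 63.550 = 8.261 N.
Along the incline: F cos 31° − mg sin 31° − μN = ma, so 38.660 − 24.226 − 8.261 = 4.8 a, giving a = 1.2860 m/s².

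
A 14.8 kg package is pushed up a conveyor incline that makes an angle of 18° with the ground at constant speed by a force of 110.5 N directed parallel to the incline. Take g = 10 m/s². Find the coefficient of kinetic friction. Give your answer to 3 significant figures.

0.460

At constant speed ΣF = 0 along the incline. The applied 110.5 N acts up the slope; the weight component mg sin 18° = 45.735 N and kinetic friction μN both act down the slope.
So 110.5 = 45.735 + μ × 140.756, giving μ = (110.5 − 45.735) / 140.756 = 0.4601.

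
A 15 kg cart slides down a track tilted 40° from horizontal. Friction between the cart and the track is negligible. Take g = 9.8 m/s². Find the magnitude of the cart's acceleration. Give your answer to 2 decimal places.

Resolving the weight along the incline: the component pulling the cart down the slope is mg sin 40° = 15 × 9.8 × 0.6428 = 94.492 N, and the normal force is N = mg cos 40° = 15 × 9.8 × 0.7660 = 112.602 N.
With no friction the net force along the incline is 94.492 N, so a = g sin 40° = 94.492 / 15 = 6.2995 m/s².

6.30 m/s²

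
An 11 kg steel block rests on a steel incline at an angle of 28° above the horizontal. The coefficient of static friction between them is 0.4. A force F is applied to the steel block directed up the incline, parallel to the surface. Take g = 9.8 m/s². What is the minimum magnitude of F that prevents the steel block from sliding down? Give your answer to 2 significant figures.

The normal force is N = mg cos 28° = 95.182 N. With F at its minimum the steel block is on the verge of sliding down, so static friction is at its maximum μ_s N = 0.4 × 95.182 = 38.073 N and acts up the slope.
Equilibrium along the incline: F + μ_s N = mg sin 28°, so F = 50.609 − 38.073 = 12.536 N.

13 N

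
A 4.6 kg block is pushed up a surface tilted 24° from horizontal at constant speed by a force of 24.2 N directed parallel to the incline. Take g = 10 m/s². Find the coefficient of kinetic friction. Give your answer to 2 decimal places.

At constant speed ΣF = 0 along the incline. The applied 24.2 N acts up the slope; the weight component mg sin 24° = 18.710 N and kinetic friction μN both act down the slope.
So 24.2 = 18.710 + μ × 42.023, giving μ = (24.2 − 18.710) / 42.023 = 0.1306.

0.13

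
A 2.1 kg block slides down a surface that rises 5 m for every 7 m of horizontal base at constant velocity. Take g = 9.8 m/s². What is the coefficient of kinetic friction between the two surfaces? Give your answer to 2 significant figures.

At constant velocity the net force along the incline is zero: mg sin 35.54° = μ mg cos 35.54°.
So μ = tan 35.54° = 0.5812 / 0.8137 = 0.7143.

0.71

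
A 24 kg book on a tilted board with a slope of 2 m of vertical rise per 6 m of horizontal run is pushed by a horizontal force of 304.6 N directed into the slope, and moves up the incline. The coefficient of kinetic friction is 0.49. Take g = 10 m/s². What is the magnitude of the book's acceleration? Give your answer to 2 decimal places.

2.26 m/s²

The horizontal push has components F cos 18.43° = 304.6 × 0.9487 = 288.974 N up the incline and F sin 18.43° = 304.6 × 0.3162 = 96.315 N pressing into the surface.
The normal force is therefore N = mg cos 18.43° + F sin 18.43° = 227.688 + 96.315 = 324.003 N, and kinetic friction down the slope is μN = 0.49 × 324.003 = 158.761 N.
Along the incline: F cos 18.43° − mg sin 18.43° − μN = ma, so 288.974 − 75.888 − 158.761 = 24 a, giving a = 2.2635 m/s².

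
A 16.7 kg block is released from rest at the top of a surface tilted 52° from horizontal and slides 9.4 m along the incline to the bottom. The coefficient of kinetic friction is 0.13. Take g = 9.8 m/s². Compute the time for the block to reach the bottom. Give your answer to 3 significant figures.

The weight component along the incline is mg sin 52° = 128.966 N and the normal force is N = mg cos 52° = 100.759 N.
Friction up the slope is f = μN = 0.13 × 100.759 = 13.099 N, so the net downslope force is 128.966 − 13.099 = 115.867 N and a = 115.867 / 16.7 = 6.9381 m/s².
Starting from rest, L = ½at², so t = √(2L/a) = √(2 × 9.4 / 6.9381) = 1.6461 s.

1.65 s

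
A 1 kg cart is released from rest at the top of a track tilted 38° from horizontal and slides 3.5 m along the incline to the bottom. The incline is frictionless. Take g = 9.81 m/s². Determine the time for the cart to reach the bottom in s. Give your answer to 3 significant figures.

The weight component along the incline is mg sin 38° = 6.040 N and the normal force is N = mg cos 38° = 7.730 N.
With no friction, a = g sin 38° = 6.0396 m/s².
Starting from rest, L = ½at², so t = √(2L/a) = √(2 × 3.5 / 6.0396) = 1.0766 s.

1.08 s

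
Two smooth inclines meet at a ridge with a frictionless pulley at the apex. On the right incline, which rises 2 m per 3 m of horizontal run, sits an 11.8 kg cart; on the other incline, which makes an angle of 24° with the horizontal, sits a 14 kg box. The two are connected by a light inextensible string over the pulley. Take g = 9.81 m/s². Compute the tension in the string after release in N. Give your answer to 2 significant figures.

Resolve each weight along its own incline: the 11.8 kg mass has component 11.8 × 9.81 × sin 33.69° = 64.211 N down its slope, and the 14 kg mass has 14 × 9.81 × sin 24° = 55.861 N down its slope.
The 11.8 kg side's 64.211 N exceeds the other side's 55.861 N, so that mass slides down and the 14 kg mass slides up. Taking that direction as positive, Newton's second law for the whole system gives 64.211 − 55.861 = (11.8 + 14) a, so a = 8.350 / 25.8 = 0.3236 m/s².
For the 14 kg mass (up-slope positive): T − 55.861 = 14 × 0.3236, so T = 60.391 N.

60 N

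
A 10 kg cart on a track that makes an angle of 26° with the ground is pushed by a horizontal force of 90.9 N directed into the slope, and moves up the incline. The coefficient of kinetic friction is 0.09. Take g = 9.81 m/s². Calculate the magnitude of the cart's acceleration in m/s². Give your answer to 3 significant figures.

The horizontal push has components F cos 26° = 90.9 × 0.8988 = 81.701 N up the incline and F sin 26° = 90.9 × 0.4384 = 39.851 N pressing into the surface.
The normal force is therefore N = mg cos 26° + F sin 26° = 88.172 + 39.851 = 128.023 N, and kinetic friction down the slope is μN = 0.09 × 128.023 = 11.522 N.
Along the incline: F cos 26° − mg sin 26° − μN = ma, so 81.701 − 43.007 − 11.522 = 10 a, giving a = 2.7172 m/s².

2.72 m/s²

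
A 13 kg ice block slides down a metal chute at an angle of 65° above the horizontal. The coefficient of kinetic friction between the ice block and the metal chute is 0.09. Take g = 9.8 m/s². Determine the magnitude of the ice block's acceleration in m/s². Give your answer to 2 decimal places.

8.51 m/s²

Resolving the weight along the incline: the component pulling the ice block down the slope is mg sin 65° = 13 × 9.8 × 0.9063 = 115.463 N, and the normal force is N = mg cos 65° = 13 × 9.8 × 0.4226 = 53.839 N.
Kinetic friction acts up the slope with magnitude f = μN = 0.09 × 53.839 = 4.846 N.
Net force along the incline is 115.463 − 4.846 = 110.617 N, so a = 110.617 / 13 = 8.5090 m/s².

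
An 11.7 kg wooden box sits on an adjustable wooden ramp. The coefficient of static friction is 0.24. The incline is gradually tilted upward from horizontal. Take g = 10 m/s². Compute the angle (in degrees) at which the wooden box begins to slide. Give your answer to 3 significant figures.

13.5°

At the threshold of sliding, static friction is at its maximum μ_s N and exactly balances the weight component along the incline: mg sin θ = μ_s mg cos θ.
Hence tan θ = μ_s = 0.24, so θ = arctan(0.24) = 13.4957°.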